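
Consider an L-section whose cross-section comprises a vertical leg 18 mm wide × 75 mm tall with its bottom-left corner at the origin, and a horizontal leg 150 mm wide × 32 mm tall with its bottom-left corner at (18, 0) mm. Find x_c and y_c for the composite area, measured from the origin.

vertical leg: A = 18 × 75 = 1350.00, centroid at (9.00, 37.50).
horizontal leg: A = 150 × 32 = 4800.00, centroid at (93.00, 16.00).
ΣA = 6150.00 mm², ΣAx_c = 458550.00 mm³, ΣAy_c = 127425.00 mm³.
x_c = 458550.00/6150.00 = 74.56 mm; y_c = 127425.00/6150.00 = 20.72 mm.

x_c = 74.56 mm, y_c = 20.72 mm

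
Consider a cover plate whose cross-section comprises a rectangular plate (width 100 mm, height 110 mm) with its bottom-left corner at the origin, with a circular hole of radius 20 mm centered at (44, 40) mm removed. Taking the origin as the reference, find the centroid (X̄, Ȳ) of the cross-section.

Part | A | x̄ᵢ | ȳᵢ | A·x̄ᵢ | A·ȳᵢ
plate | 11000.00 | 50.00 | 55.00 | 550000.00 | 605000.00
hole | -1256.64 | 44.00 | 40.00 | -55292.03 | -50265.48
Σ | 9743.36 |  |  | 494707.97 | 554734.52
X̄ = 494707.97 / 9743.36 = 50.77 mm
Ȳ = 554734.52 / 9743.36 = 56.93 mm

X̄ = 50.77 mm, Ȳ = 56.93 mm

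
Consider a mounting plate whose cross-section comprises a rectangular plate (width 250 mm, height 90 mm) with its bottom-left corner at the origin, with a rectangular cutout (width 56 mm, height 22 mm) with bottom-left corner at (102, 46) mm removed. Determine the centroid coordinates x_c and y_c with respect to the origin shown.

x_c = 124.71 mm, y_c = 44.30 mm

plate: A = 250 × 90 = 22500.00, centroid at (125.00, 45.00).
hole: A = −(56 × 22) = -1232.00, centroid at (130.00, 57.00).
ΣA = 21268.00 mm², ΣAx_c = 2652340.00 mm³, ΣAy_c = 942276.00 mm³.
x_c = 2652340.00/21268.00 = 124.71 mm; y_c = 942276.00/21268.00 = 44.30 mm.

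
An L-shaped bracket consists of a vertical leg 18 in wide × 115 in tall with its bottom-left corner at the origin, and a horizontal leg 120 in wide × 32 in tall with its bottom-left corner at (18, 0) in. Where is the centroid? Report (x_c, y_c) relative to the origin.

x_c = 53.83 in, y_c = 30.54 in

vertical leg: A = 18 × 115 = 2070.00, centroid at (9.00, 57.50).
horizontal leg: A = 120 × 32 = 3840.00, centroid at (78.00, 16.00).
ΣA = 5910.00 in², ΣAx_c = 318150.00 in³, ΣAy_c = 180465.00 in³.
x_c = 318150.00/5910.00 = 53.83 in; y_c = 180465.00/5910.00 = 30.54 in.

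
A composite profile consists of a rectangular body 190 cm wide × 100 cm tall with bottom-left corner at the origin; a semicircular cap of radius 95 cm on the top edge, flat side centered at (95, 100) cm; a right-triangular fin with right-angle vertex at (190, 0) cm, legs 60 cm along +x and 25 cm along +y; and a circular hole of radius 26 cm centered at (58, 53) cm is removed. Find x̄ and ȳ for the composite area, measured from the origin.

x̄ = 100.18 cm, ȳ = 89.08 cm

rectangular body: A = 190 × 100 = 19000.00, centroid at (95.00, 50.00).
semicircular top: A = ½π·95² = 14176.44, centroid at (95.00, 140.32).
triangular fin: A = ½·60·25 = 750.00, centroid at (210.00, 8.33).
hole: A = −π·26² = -2123.72, centroid at (58.00, 53.00).
ΣA = 31802.72 cm², ΣAx̄ = 3186085.94 cm³, ΣAȳ = 2832920.04 cm³.
x̄ = 3186085.94/31802.72 = 100.18 cm; ȳ = 2832920.04/31802.72 = 89.08 cm.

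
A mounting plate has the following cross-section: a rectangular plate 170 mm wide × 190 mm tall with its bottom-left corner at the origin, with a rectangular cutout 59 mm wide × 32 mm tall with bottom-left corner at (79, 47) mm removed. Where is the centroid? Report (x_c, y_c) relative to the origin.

plate: A = 170 × 190 = 32300.00, centroid at (85.00, 95.00).
hole: A = −(59 × 32) = -1888.00, centroid at (108.50, 63.00).
ΣA = 30412.00 mm²
ΣAx_c = (32300.00)(85.00) + (-1888.00)(108.50) = 2540652.00 mm³
ΣAy_c = (32300.00)(95.00) + (-1888.00)(63.00) = 2949556.00 mm³
x_c = 2540652.00 / 30412.00 = 83.54 mm
y_c = 2949556.00 / 30412.00 = 96.99 mm

x_c = 83.54 mm, y_c = 96.99 mm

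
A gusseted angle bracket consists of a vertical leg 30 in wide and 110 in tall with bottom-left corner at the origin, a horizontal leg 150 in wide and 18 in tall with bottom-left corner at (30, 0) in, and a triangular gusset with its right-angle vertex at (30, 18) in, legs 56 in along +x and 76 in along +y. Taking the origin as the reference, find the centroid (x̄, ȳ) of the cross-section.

Part | A | x̄ᵢ | ȳᵢ | A·x̄ᵢ | A·ȳᵢ
vertical leg | 3300.00 | 15.00 | 55.00 | 49500.00 | 181500.00
horizontal leg | 2700.00 | 105.00 | 9.00 | 283500.00 | 24300.00
gusset | 2128.00 | 48.67 | 43.33 | 103562.67 | 92213.33
Σ | 8128.00 |  |  | 436562.67 | 298013.33
x̄ = 436562.67 / 8128.00 = 53.71 in
ȳ = 298013.33 / 8128.00 = 36.67 in

x̄ = 53.71 in, ȳ = 36.67 in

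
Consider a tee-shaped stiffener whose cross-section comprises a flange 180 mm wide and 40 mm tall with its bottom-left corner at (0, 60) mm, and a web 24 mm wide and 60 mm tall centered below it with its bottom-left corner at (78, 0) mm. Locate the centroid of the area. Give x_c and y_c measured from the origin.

web: A = 24 × 60 = 1440.00, centroid at (90.00, 30.00).
flange: A = 180 × 40 = 7200.00, centroid at (90.00, 80.00).
ΣA = 8640.00 mm², ΣAx_c = 777600.00 mm³, ΣAy_c = 619200.00 mm³.
x_c = 777600.00/8640.00 = 90.00 mm; y_c = 619200.00/8640.00 = 71.67 mm.

x_c = 90.00 mm, y_c = 71.67 mm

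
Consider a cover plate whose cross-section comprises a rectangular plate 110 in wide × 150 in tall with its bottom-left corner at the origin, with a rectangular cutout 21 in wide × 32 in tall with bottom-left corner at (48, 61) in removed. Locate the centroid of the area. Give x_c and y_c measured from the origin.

x_c = 54.85 in, y_c = 74.92 in

plate: A = 110 × 150 = 16500.00, centroid at (55.00, 75.00).
hole: A = −(21 × 32) = -672.00, centroid at (58.50, 77.00).
ΣA = 15828.00 in²
ΣAx_c = (16500.00)(55.00) + (-672.00)(58.50) = 868188.00 in³
ΣAy_c = (16500.00)(75.00) + (-672.00)(77.00) = 1185756.00 in³
x_c = 868188.00 / 15828.00 = 54.85 in
y_c = 1185756.00 / 15828.00 = 74.92 in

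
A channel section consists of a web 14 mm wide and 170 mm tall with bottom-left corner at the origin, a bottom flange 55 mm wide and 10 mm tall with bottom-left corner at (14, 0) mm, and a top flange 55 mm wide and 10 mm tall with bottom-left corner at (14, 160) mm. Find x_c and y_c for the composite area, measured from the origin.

web: A = 14 × 170 = 2380.00, centroid at (7.00, 85.00).
bottom flange: A = 55 × 10 = 550.00, centroid at (41.50, 5.00).
top flange: A = 55 × 10 = 550.00, centroid at (41.50, 165.00).
ΣA = 3480.00 mm²
ΣAx_c = (2380.00)(7.00) + (550.00)(41.50) + (550.00)(41.50) = 62310.00 mm³
ΣAy_c = (2380.00)(85.00) + (550.00)(5.00) + (550.00)(165.00) = 295800.00 mm³
x_c = 62310.00 / 3480.00 = 17.91 mm
y_c = 295800.00 / 3480.00 = 85.00 mm

x_c = 17.91 mm, y_c = 85.00 mm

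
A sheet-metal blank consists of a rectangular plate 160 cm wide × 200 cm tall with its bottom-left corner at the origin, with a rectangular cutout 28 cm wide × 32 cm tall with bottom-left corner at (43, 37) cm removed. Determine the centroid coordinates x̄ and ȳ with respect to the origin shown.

x̄ = 80.66 cm, ȳ = 101.35 cm

plate: A = 160 × 200 = 32000.00, centroid at (80.00, 100.00).
hole: A = −(28 × 32) = -896.00, centroid at (57.00, 53.00).
ΣA = 31104.00 cm²
ΣAx̄ = (32000.00)(80.00) + (-896.00)(57.00) = 2508928.00 cm³
ΣAȳ = (32000.00)(100.00) + (-896.00)(53.00) = 3152512.00 cm³
x̄ = 2508928.00 / 31104.00 = 80.66 cm
ȳ = 3152512.00 / 31104.00 = 101.35 cm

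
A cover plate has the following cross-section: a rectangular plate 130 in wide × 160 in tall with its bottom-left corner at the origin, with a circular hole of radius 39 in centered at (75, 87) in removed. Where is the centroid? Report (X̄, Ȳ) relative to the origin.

X̄ = 62.02 in, Ȳ = 77.91 in

plate: A = 130 × 160 = 20800.00, centroid at (65.00, 80.00).
hole: A = −π·39² = -4778.36, centroid at (75.00, 87.00).
ΣA = 16021.64 in², ΣAX̄ = 993622.82 in³, ΣAȲ = 1248282.47 in³.
X̄ = 993622.82/16021.64 = 62.02 in; Ȳ = 1248282.47/16021.64 = 77.91 in.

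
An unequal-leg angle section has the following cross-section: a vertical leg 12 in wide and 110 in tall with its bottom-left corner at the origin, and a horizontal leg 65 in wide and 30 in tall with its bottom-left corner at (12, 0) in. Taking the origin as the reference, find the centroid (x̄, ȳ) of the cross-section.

x̄ = 28.96 in, ȳ = 31.15 in

Part | A | x̄ᵢ | ȳᵢ | A·x̄ᵢ | A·ȳᵢ
vertical leg | 1320.00 | 6.00 | 55.00 | 7920.00 | 72600.00
horizontal leg | 1950.00 | 44.50 | 15.00 | 86775.00 | 29250.00
Σ | 3270.00 |  |  | 94695.00 | 101850.00
x̄ = 94695.00 / 3270.00 = 28.96 in
ȳ = 101850.00 / 3270.00 = 31.15 in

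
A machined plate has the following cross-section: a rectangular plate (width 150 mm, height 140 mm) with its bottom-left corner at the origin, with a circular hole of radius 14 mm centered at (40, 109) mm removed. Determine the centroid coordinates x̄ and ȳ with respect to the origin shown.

x̄ = 76.06 mm, ȳ = 68.82 mm

Part | A | x̄ᵢ | ȳᵢ | A·x̄ᵢ | A·ȳᵢ
plate | 21000.00 | 75.00 | 70.00 | 1575000.00 | 1470000.00
hole | -615.75 | 40.00 | 109.00 | -24630.09 | -67116.99
Σ | 20384.25 |  |  | 1550369.91 | 1402883.01
x̄ = 1550369.91 / 20384.25 = 76.06 mm
ȳ = 1402883.01 / 20384.25 = 68.82 mm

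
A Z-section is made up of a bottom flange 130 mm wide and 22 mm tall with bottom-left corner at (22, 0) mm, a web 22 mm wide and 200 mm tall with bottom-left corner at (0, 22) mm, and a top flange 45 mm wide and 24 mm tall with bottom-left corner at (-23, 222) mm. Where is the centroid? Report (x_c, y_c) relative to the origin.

bottom flange: A = 130 × 22 = 2860.00, centroid at (87.00, 11.00).
web: A = 22 × 200 = 4400.00, centroid at (11.00, 122.00).
top flange: A = 45 × 24 = 1080.00, centroid at (-0.50, 234.00).
ΣA = 8340.00 mm²
ΣAx_c = (2860.00)(87.00) + (4400.00)(11.00) + (1080.00)(-0.50) = 296680.00 mm³
ΣAy_c = (2860.00)(11.00) + (4400.00)(122.00) + (1080.00)(234.00) = 820980.00 mm³
x_c = 296680.00 / 8340.00 = 35.57 mm
y_c = 820980.00 / 8340.00 = 98.44 mm

x_c = 35.57 mm, y_c = 98.44 mm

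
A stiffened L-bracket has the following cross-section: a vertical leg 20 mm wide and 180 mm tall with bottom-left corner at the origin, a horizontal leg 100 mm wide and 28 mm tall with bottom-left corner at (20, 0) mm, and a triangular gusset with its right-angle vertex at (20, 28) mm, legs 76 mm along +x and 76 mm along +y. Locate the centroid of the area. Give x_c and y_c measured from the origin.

vertical leg: A = 20 × 180 = 3600.00, centroid at (10.00, 90.00).
horizontal leg: A = 100 × 28 = 2800.00, centroid at (70.00, 14.00).
gusset: A = ½·76·76 = 2888.00, centroid at (45.33, 53.33).
ΣA = 9288.00 mm², ΣAx_c = 362922.67 mm³, ΣAy_c = 517226.67 mm³.
x_c = 362922.67/9288.00 = 39.07 mm; y_c = 517226.67/9288.00 = 55.69 mm.

x_c = 39.07 mm, y_c = 55.69 mm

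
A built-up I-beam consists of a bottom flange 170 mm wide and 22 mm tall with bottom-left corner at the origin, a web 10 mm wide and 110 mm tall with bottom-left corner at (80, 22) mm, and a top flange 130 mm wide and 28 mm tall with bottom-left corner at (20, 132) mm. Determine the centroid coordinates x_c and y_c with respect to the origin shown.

x_c = 85.00 mm, y_c = 77.51 mm

bottom flange: A = 170 × 22 = 3740.00, centroid at (85.00, 11.00).
web: A = 10 × 110 = 1100.00, centroid at (85.00, 77.00).
top flange: A = 130 × 28 = 3640.00, centroid at (85.00, 146.00).
ΣA = 8480.00 mm²
ΣAx_c = (3740.00)(85.00) + (1100.00)(85.00) + (3640.00)(85.00) = 720800.00 mm³
ΣAy_c = (3740.00)(11.00) + (1100.00)(77.00) + (3640.00)(146.00) = 657280.00 mm³
x_c = 720800.00 / 8480.00 = 85.00 mm
y_c = 657280.00 / 8480.00 = 77.51 mm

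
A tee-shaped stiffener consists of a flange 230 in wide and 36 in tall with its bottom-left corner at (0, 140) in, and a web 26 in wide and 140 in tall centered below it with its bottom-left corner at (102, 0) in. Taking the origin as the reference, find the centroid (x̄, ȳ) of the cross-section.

web: A = 26 × 140 = 3640.00, centroid at (115.00, 70.00).
flange: A = 230 × 36 = 8280.00, centroid at (115.00, 158.00).
ΣA = 11920.00 in², ΣAx̄ = 1370800.00 in³, ΣAȳ = 1563040.00 in³.
x̄ = 1370800.00/11920.00 = 115.00 in; ȳ = 1563040.00/11920.00 = 131.13 in.

x̄ = 115.00 in, ȳ = 131.13 in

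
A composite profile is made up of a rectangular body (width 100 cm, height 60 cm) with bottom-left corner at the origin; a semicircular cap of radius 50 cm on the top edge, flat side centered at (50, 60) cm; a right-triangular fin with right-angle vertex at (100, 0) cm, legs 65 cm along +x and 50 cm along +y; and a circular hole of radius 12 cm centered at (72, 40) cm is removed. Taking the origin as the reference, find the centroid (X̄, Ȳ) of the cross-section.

X̄ = 59.60 cm, Ȳ = 45.76 cm

rectangular body: A = 100 × 60 = 6000.00, centroid at (50.00, 30.00).
semicircular top: A = ½π·50² = 3926.99, centroid at (50.00, 81.22).
triangular fin: A = ½·65·50 = 1625.00, centroid at (121.67, 16.67).
hole: A = −π·12² = -452.39, centroid at (72.00, 40.00).
ΣA = 11099.60 cm²
ΣAX̄ = (6000.00)(50.00) + (3926.99)(50.00) + (1625.00)(121.67) + (-452.39)(72.00) = 661485.84 cm³
ΣAȲ = (6000.00)(30.00) + (3926.99)(81.22) + (1625.00)(16.67) + (-452.39)(40.00) = 507940.54 cm³
X̄ = 661485.84 / 11099.60 = 59.60 cm
Ȳ = 507940.54 / 11099.60 = 45.76 cm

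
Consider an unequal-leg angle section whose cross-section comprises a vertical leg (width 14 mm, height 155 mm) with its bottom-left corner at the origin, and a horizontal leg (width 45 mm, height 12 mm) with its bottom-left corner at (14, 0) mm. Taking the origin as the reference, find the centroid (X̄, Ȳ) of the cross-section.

vertical leg: A = 14 × 155 = 2170.00, centroid at (7.00, 77.50).
horizontal leg: A = 45 × 12 = 540.00, centroid at (36.50, 6.00).
ΣA = 2710.00 mm²
ΣAX̄ = (2170.00)(7.00) + (540.00)(36.50) = 34900.00 mm³
ΣAȲ = (2170.00)(77.50) + (540.00)(6.00) = 171415.00 mm³
X̄ = 34900.00 / 2710.00 = 12.88 mm
Ȳ = 171415.00 / 2710.00 = 63.25 mm

X̄ = 12.88 mm, Ȳ = 63.25 mm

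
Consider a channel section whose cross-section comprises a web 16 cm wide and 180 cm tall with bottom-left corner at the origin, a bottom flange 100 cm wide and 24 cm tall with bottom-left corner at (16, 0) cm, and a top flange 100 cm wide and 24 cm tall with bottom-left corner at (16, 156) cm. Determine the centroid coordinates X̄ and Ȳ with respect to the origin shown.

web: A = 16 × 180 = 2880.00, centroid at (8.00, 90.00).
bottom flange: A = 100 × 24 = 2400.00, centroid at (66.00, 12.00).
top flange: A = 100 × 24 = 2400.00, centroid at (66.00, 168.00).
ΣA = 7680.00 cm²
ΣAX̄ = (2880.00)(8.00) + (2400.00)(66.00) + (2400.00)(66.00) = 339840.00 cm³
ΣAȲ = (2880.00)(90.00) + (2400.00)(12.00) + (2400.00)(168.00) = 691200.00 cm³
X̄ = 339840.00 / 7680.00 = 44.25 cm
Ȳ = 691200.00 / 7680.00 = 90.00 cm

X̄ = 44.25 cm, Ȳ = 90.00 cm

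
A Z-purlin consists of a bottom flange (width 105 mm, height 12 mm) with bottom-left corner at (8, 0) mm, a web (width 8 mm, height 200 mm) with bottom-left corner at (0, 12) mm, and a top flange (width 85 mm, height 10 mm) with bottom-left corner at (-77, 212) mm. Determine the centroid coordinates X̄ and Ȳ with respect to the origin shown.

X̄ = 14.37 mm, Ȳ = 100.06 mm

bottom flange: A = 105 × 12 = 1260.00, centroid at (60.50, 6.00).
web: A = 8 × 200 = 1600.00, centroid at (4.00, 112.00).
top flange: A = 85 × 10 = 850.00, centroid at (-34.50, 217.00).
ΣA = 3710.00 mm²
ΣAX̄ = (1260.00)(60.50) + (1600.00)(4.00) + (850.00)(-34.50) = 53305.00 mm³
ΣAȲ = (1260.00)(6.00) + (1600.00)(112.00) + (850.00)(217.00) = 371210.00 mm³
X̄ = 53305.00 / 3710.00 = 14.37 mm
Ȳ = 371210.00 / 3710.00 = 100.06 mm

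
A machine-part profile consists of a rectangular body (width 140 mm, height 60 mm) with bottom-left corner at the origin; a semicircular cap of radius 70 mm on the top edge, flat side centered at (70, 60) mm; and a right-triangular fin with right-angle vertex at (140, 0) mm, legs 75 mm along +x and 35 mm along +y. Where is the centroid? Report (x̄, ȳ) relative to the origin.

x̄ = 77.16 mm, ȳ = 55.02 mm

rectangular body: A = 140 × 60 = 8400.00, centroid at (70.00, 30.00).
semicircular top: A = ½π·70² = 7696.90, centroid at (70.00, 89.71).
triangular fin: A = ½·75·35 = 1312.50, centroid at (165.00, 11.67).
ΣA = 17409.40 mm², ΣAx̄ = 1343345.64 mm³, ΣAȳ = 957793.29 mm³.
x̄ = 1343345.64/17409.40 = 77.16 mm; ȳ = 957793.29/17409.40 = 55.02 mm.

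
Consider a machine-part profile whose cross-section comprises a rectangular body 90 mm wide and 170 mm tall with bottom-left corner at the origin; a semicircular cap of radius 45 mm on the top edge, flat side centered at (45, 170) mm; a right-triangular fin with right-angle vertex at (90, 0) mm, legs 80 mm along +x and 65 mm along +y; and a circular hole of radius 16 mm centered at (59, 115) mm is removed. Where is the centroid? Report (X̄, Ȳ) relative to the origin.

X̄ = 53.63 mm, Ȳ = 92.02 mm

Part | A | x̄ᵢ | ȳᵢ | A·x̄ᵢ | A·ȳᵢ
rectangular body | 15300.00 | 45.00 | 85.00 | 688500.00 | 1300500.00
semicircular top | 3180.86 | 45.00 | 189.10 | 143138.82 | 601496.64
triangular fin | 2600.00 | 116.67 | 21.67 | 303333.33 | 56333.33
hole | -804.25 | 59.00 | 115.00 | -47450.62 | -92488.49
Σ | 20276.61 |  |  | 1087521.53 | 1865841.48
X̄ = 1087521.53 / 20276.61 = 53.63 mm
Ȳ = 1865841.48 / 20276.61 = 92.02 mm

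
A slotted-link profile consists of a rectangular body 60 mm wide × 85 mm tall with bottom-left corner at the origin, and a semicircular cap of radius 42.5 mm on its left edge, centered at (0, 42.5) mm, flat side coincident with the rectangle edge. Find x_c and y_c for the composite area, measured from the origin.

x_c = 12.83 mm, y_c = 42.50 mm

Part | A | x̄ᵢ | ȳᵢ | A·x̄ᵢ | A·ȳᵢ
rectangular body | 5100.00 | 30.00 | 42.50 | 153000.00 | 216750.00
semicircular end | 2837.25 | -18.04 | 42.50 | -51177.08 | 120583.16
Σ | 7937.25 |  |  | 101822.92 | 337333.16
x_c = 101822.92 / 7937.25 = 12.83 mm
y_c = 337333.16 / 7937.25 = 42.50 mm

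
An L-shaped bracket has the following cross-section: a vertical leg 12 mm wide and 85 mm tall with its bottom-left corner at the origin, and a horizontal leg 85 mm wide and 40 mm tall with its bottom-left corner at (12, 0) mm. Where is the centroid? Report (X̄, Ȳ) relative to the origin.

vertical leg: A = 12 × 85 = 1020.00, centroid at (6.00, 42.50).
horizontal leg: A = 85 × 40 = 3400.00, centroid at (54.50, 20.00).
ΣA = 4420.00 mm²
ΣAX̄ = (1020.00)(6.00) + (3400.00)(54.50) = 191420.00 mm³
ΣAȲ = (1020.00)(42.50) + (3400.00)(20.00) = 111350.00 mm³
X̄ = 191420.00 / 4420.00 = 43.31 mm
Ȳ = 111350.00 / 4420.00 = 25.19 mm

X̄ = 43.31 mm, Ȳ = 25.19 mm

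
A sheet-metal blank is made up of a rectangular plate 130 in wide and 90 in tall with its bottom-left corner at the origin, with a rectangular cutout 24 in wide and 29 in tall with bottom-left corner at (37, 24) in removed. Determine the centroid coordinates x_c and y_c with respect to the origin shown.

x_c = 66.01 in, y_c = 45.41 in

Part | A | x̄ᵢ | ȳᵢ | A·x̄ᵢ | A·ȳᵢ
plate | 11700.00 | 65.00 | 45.00 | 760500.00 | 526500.00
hole | -696.00 | 49.00 | 38.50 | -34104.00 | -26796.00
Σ | 11004.00 |  |  | 726396.00 | 499704.00
x_c = 726396.00 / 11004.00 = 66.01 in
y_c = 499704.00 / 11004.00 = 45.41 in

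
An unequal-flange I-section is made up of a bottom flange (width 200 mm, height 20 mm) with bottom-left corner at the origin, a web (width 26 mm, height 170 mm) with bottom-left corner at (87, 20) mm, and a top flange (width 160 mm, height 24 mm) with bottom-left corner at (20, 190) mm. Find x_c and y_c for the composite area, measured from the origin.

Part | A | x̄ᵢ | ȳᵢ | A·x̄ᵢ | A·ȳᵢ
bottom flange | 4000.00 | 100.00 | 10.00 | 400000.00 | 40000.00
web | 4420.00 | 100.00 | 105.00 | 442000.00 | 464100.00
top flange | 3840.00 | 100.00 | 202.00 | 384000.00 | 775680.00
Σ | 12260.00 |  |  | 1226000.00 | 1279780.00
x_c = 1226000.00 / 12260.00 = 100.00 mm
y_c = 1279780.00 / 12260.00 = 104.39 mm

x_c = 100.00 mm, y_c = 104.39 mm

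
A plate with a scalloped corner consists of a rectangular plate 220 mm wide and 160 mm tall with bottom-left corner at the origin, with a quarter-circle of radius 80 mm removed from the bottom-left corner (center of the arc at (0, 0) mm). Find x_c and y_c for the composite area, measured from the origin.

plate: A = 220 × 160 = 35200.00, centroid at (110.00, 80.00).
removed quarter-circle: A = −¼π·80² = -5026.55, centroid at (33.95, 33.95).
ΣA = 30173.45 mm², ΣAx_c = 3701333.33 mm³, ΣAy_c = 2645333.33 mm³.
x_c = 3701333.33/30173.45 = 122.67 mm; y_c = 2645333.33/30173.45 = 87.67 mm.

x_c = 122.67 mm, y_c = 87.67 mm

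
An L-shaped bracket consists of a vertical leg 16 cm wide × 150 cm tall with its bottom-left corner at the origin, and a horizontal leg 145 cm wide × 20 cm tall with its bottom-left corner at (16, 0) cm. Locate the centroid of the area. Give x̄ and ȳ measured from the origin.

x̄ = 52.05 cm, ȳ = 39.43 cm

vertical leg: A = 16 × 150 = 2400.00, centroid at (8.00, 75.00).
horizontal leg: A = 145 × 20 = 2900.00, centroid at (88.50, 10.00).
ΣA = 5300.00 cm²
ΣAx̄ = (2400.00)(8.00) + (2900.00)(88.50) = 275850.00 cm³
ΣAȳ = (2400.00)(75.00) + (2900.00)(10.00) = 209000.00 cm³
x̄ = 275850.00 / 5300.00 = 52.05 cm
ȳ = 209000.00 / 5300.00 = 39.43 cm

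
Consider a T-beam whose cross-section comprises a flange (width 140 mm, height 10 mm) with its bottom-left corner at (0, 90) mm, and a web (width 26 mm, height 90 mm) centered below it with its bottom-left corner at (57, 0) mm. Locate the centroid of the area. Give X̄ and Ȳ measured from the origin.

X̄ = 70.00 mm, Ȳ = 63.72 mm

web: A = 26 × 90 = 2340.00, centroid at (70.00, 45.00).
flange: A = 140 × 10 = 1400.00, centroid at (70.00, 95.00).
ΣA = 3740.00 mm², ΣAX̄ = 261800.00 mm³, ΣAȲ = 238300.00 mm³.
X̄ = 261800.00/3740.00 = 70.00 mm; Ȳ = 238300.00/3740.00 = 63.72 mm.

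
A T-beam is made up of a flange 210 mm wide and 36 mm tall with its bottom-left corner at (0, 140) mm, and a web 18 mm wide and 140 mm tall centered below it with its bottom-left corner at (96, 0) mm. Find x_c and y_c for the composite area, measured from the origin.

web: A = 18 × 140 = 2520.00, centroid at (105.00, 70.00).
flange: A = 210 × 36 = 7560.00, centroid at (105.00, 158.00).
ΣA = 10080.00 mm²
ΣAx_c = (2520.00)(105.00) + (7560.00)(105.00) = 1058400.00 mm³
ΣAy_c = (2520.00)(70.00) + (7560.00)(158.00) = 1370880.00 mm³
x_c = 1058400.00 / 10080.00 = 105.00 mm
y_c = 1370880.00 / 10080.00 = 136.00 mm

x_c = 105.00 mm, y_c = 136.00 mm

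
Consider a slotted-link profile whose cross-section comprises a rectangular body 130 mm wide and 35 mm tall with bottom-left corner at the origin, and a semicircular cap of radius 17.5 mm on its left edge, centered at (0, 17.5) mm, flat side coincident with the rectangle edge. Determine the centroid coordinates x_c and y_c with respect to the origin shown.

x_c = 58.07 mm, y_c = 17.50 mm

rectangular body: A = 130 × 35 = 4550.00, centroid at (65.00, 17.50).
semicircular end: A = ½π·17.5² = 481.06, centroid at (-7.43, 17.50).
ΣA = 5031.06 mm², ΣAx_c = 292177.08 mm³, ΣAy_c = 88043.49 mm³.
x_c = 292177.08/5031.06 = 58.07 mm; y_c = 88043.49/5031.06 = 17.50 mm.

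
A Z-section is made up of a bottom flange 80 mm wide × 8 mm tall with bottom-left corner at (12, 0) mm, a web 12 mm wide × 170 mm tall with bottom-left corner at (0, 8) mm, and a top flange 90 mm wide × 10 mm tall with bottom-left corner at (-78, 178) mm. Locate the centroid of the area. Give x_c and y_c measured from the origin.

bottom flange: A = 80 × 8 = 640.00, centroid at (52.00, 4.00).
web: A = 12 × 170 = 2040.00, centroid at (6.00, 93.00).
top flange: A = 90 × 10 = 900.00, centroid at (-33.00, 183.00).
ΣA = 3580.00 mm²
ΣAx_c = (640.00)(52.00) + (2040.00)(6.00) + (900.00)(-33.00) = 15820.00 mm³
ΣAy_c = (640.00)(4.00) + (2040.00)(93.00) + (900.00)(183.00) = 356980.00 mm³
x_c = 15820.00 / 3580.00 = 4.42 mm
y_c = 356980.00 / 3580.00 = 99.72 mm

x_c = 4.42 mm, y_c = 99.72 mm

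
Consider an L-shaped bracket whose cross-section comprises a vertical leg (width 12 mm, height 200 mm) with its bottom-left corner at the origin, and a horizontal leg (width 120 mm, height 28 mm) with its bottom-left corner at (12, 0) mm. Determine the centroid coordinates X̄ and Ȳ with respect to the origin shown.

X̄ = 44.50 mm, Ȳ = 49.83 mm

vertical leg: A = 12 × 200 = 2400.00, centroid at (6.00, 100.00).
horizontal leg: A = 120 × 28 = 3360.00, centroid at (72.00, 14.00).
ΣA = 5760.00 mm²
ΣAX̄ = (2400.00)(6.00) + (3360.00)(72.00) = 256320.00 mm³
ΣAȲ = (2400.00)(100.00) + (3360.00)(14.00) = 287040.00 mm³
X̄ = 256320.00 / 5760.00 = 44.50 mm
Ȳ = 287040.00 / 5760.00 = 49.83 mm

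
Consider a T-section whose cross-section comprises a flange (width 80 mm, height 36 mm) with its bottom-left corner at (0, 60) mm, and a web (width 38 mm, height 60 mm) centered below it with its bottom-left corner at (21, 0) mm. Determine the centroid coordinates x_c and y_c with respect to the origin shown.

x_c = 40.00 mm, y_c = 56.79 mm

web: A = 38 × 60 = 2280.00, centroid at (40.00, 30.00).
flange: A = 80 × 36 = 2880.00, centroid at (40.00, 78.00).
ΣA = 5160.00 mm², ΣAx_c = 206400.00 mm³, ΣAy_c = 293040.00 mm³.
x_c = 206400.00/5160.00 = 40.00 mm; y_c = 293040.00/5160.00 = 56.79 mm.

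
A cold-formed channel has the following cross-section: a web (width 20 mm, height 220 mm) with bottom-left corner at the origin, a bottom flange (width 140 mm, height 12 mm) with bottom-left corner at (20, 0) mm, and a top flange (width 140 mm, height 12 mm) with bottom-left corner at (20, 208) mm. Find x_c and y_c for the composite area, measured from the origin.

web: A = 20 × 220 = 4400.00, centroid at (10.00, 110.00).
bottom flange: A = 140 × 12 = 1680.00, centroid at (90.00, 6.00).
top flange: A = 140 × 12 = 1680.00, centroid at (90.00, 214.00).
ΣA = 7760.00 mm²
ΣAx_c = (4400.00)(10.00) + (1680.00)(90.00) + (1680.00)(90.00) = 346400.00 mm³
ΣAy_c = (4400.00)(110.00) + (1680.00)(6.00) + (1680.00)(214.00) = 853600.00 mm³
x_c = 346400.00 / 7760.00 = 44.64 mm
y_c = 853600.00 / 7760.00 = 110.00 mm

x_c = 44.64 mm, y_c = 110.00 mm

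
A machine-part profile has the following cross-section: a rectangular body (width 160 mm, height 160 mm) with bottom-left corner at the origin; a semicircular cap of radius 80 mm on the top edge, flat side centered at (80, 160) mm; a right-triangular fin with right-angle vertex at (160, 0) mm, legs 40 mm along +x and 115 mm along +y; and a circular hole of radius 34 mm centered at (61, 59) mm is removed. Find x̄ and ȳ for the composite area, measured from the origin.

x̄ = 88.27 mm, ȳ = 112.81 mm

Part | A | x̄ᵢ | ȳᵢ | A·x̄ᵢ | A·ȳᵢ
rectangular body | 25600.00 | 80.00 | 80.00 | 2048000.00 | 2048000.00
semicircular top | 10053.10 | 80.00 | 193.95 | 804247.72 | 1949828.77
triangular fin | 2300.00 | 173.33 | 38.33 | 398666.67 | 88166.67
hole | -3631.68 | 61.00 | 59.00 | -221532.55 | -214269.19
Σ | 34321.42 |  |  | 3029381.84 | 3871726.25
x̄ = 3029381.84 / 34321.42 = 88.27 mm
ȳ = 3871726.25 / 34321.42 = 112.81 mm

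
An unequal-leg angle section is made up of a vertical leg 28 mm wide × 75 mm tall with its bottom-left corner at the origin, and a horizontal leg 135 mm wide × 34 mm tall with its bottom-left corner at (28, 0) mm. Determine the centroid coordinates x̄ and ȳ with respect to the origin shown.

Part | A | x̄ᵢ | ȳᵢ | A·x̄ᵢ | A·ȳᵢ
vertical leg | 2100.00 | 14.00 | 37.50 | 29400.00 | 78750.00
horizontal leg | 4590.00 | 95.50 | 17.00 | 438345.00 | 78030.00
Σ | 6690.00 |  |  | 467745.00 | 156780.00
x̄ = 467745.00 / 6690.00 = 69.92 mm
ȳ = 156780.00 / 6690.00 = 23.43 mm

x̄ = 69.92 mm, ȳ = 23.43 mm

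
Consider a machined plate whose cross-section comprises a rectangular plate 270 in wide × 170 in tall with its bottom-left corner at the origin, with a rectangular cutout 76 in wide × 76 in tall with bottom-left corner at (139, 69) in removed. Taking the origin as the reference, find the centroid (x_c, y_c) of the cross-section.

Part | A | x̄ᵢ | ȳᵢ | A·x̄ᵢ | A·ȳᵢ
plate | 45900.00 | 135.00 | 85.00 | 6196500.00 | 3901500.00
hole | -5776.00 | 177.00 | 107.00 | -1022352.00 | -618032.00
Σ | 40124.00 |  |  | 5174148.00 | 3283468.00
x_c = 5174148.00 / 40124.00 = 128.95 in
y_c = 3283468.00 / 40124.00 = 81.83 in

x_c = 128.95 in, y_c = 81.83 in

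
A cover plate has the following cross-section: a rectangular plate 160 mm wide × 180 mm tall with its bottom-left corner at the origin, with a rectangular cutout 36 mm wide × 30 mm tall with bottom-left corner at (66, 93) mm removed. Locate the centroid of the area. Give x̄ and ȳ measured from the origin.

Part | A | x̄ᵢ | ȳᵢ | A·x̄ᵢ | A·ȳᵢ
plate | 28800.00 | 80.00 | 90.00 | 2304000.00 | 2592000.00
hole | -1080.00 | 84.00 | 108.00 | -90720.00 | -116640.00
Σ | 27720.00 |  |  | 2213280.00 | 2475360.00
x̄ = 2213280.00 / 27720.00 = 79.84 mm
ȳ = 2475360.00 / 27720.00 = 89.30 mm

x̄ = 79.84 mm, ȳ = 89.30 mm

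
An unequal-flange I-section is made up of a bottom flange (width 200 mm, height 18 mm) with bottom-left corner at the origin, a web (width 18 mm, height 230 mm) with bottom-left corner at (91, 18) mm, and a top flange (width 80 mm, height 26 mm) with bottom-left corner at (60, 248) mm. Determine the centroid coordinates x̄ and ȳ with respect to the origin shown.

bottom flange: A = 200 × 18 = 3600.00, centroid at (100.00, 9.00).
web: A = 18 × 230 = 4140.00, centroid at (100.00, 133.00).
top flange: A = 80 × 26 = 2080.00, centroid at (100.00, 261.00).
ΣA = 9820.00 mm²
ΣAx̄ = (3600.00)(100.00) + (4140.00)(100.00) + (2080.00)(100.00) = 982000.00 mm³
ΣAȳ = (3600.00)(9.00) + (4140.00)(133.00) + (2080.00)(261.00) = 1125900.00 mm³
x̄ = 982000.00 / 9820.00 = 100.00 mm
ȳ = 1125900.00 / 9820.00 = 114.65 mm

x̄ = 100.00 mm, ȳ = 114.65 mm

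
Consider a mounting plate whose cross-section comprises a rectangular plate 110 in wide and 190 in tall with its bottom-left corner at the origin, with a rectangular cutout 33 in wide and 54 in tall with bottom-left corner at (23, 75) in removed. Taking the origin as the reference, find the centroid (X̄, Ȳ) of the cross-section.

X̄ = 56.44 in, Ȳ = 94.35 in

plate: A = 110 × 190 = 20900.00, centroid at (55.00, 95.00).
hole: A = −(33 × 54) = -1782.00, centroid at (39.50, 102.00).
ΣA = 19118.00 in²
ΣAX̄ = (20900.00)(55.00) + (-1782.00)(39.50) = 1079111.00 in³
ΣAȲ = (20900.00)(95.00) + (-1782.00)(102.00) = 1803736.00 in³
X̄ = 1079111.00 / 19118.00 = 56.44 in
Ȳ = 1803736.00 / 19118.00 = 94.35 in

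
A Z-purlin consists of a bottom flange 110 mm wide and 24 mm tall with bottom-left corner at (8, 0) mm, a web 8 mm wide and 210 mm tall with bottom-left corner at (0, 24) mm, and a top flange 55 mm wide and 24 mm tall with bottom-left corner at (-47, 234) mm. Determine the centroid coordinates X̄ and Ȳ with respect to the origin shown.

bottom flange: A = 110 × 24 = 2640.00, centroid at (63.00, 12.00).
web: A = 8 × 210 = 1680.00, centroid at (4.00, 129.00).
top flange: A = 55 × 24 = 1320.00, centroid at (-19.50, 246.00).
ΣA = 5640.00 mm²
ΣAX̄ = (2640.00)(63.00) + (1680.00)(4.00) + (1320.00)(-19.50) = 147300.00 mm³
ΣAȲ = (2640.00)(12.00) + (1680.00)(129.00) + (1320.00)(246.00) = 573120.00 mm³
X̄ = 147300.00 / 5640.00 = 26.12 mm
Ȳ = 573120.00 / 5640.00 = 101.62 mm

X̄ = 26.12 mm, Ȳ = 101.62 mm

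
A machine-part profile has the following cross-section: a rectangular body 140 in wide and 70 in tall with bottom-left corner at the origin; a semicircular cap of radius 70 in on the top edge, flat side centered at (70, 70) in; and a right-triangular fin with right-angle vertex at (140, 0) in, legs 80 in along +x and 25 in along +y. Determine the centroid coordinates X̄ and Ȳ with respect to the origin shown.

Part | A | x̄ᵢ | ȳᵢ | A·x̄ᵢ | A·ȳᵢ
rectangular body | 9800.00 | 70.00 | 35.00 | 686000.00 | 343000.00
semicircular top | 7696.90 | 70.00 | 99.71 | 538783.14 | 767449.81
triangular fin | 1000.00 | 166.67 | 8.33 | 166666.67 | 8333.33
Σ | 18496.90 |  |  | 1391449.81 | 1118783.14
X̄ = 1391449.81 / 18496.90 = 75.23 in
Ȳ = 1118783.14 / 18496.90 = 60.48 in

X̄ = 75.23 in, Ȳ = 60.48 in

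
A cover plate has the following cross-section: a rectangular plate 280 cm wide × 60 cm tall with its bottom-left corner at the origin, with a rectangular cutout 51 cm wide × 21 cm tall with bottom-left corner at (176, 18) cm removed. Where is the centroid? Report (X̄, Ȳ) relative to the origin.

X̄ = 135.81 cm, Ȳ = 30.10 cm

plate: A = 280 × 60 = 16800.00, centroid at (140.00, 30.00).
hole: A = −(51 × 21) = -1071.00, centroid at (201.50, 28.50).
ΣA = 15729.00 cm²
ΣAX̄ = (16800.00)(140.00) + (-1071.00)(201.50) = 2136193.50 cm³
ΣAȲ = (16800.00)(30.00) + (-1071.00)(28.50) = 473476.50 cm³
X̄ = 2136193.50 / 15729.00 = 135.81 cm
Ȳ = 473476.50 / 15729.00 = 30.10 cm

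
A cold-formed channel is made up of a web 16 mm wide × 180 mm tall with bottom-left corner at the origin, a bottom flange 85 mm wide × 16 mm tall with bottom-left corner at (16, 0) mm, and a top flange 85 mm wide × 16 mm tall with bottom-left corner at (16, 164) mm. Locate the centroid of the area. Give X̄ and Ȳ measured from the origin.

X̄ = 32.53 mm, Ȳ = 90.00 mm

web: A = 16 × 180 = 2880.00, centroid at (8.00, 90.00).
bottom flange: A = 85 × 16 = 1360.00, centroid at (58.50, 8.00).
top flange: A = 85 × 16 = 1360.00, centroid at (58.50, 172.00).
ΣA = 5600.00 mm², ΣAX̄ = 182160.00 mm³, ΣAȲ = 504000.00 mm³.
X̄ = 182160.00/5600.00 = 32.53 mm; Ȳ = 504000.00/5600.00 = 90.00 mm.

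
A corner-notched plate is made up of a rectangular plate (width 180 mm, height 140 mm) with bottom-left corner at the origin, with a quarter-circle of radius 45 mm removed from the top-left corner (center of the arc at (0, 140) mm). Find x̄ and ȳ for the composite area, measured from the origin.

x̄ = 94.78 mm, ȳ = 66.57 mm

plate: A = 180 × 140 = 25200.00, centroid at (90.00, 70.00).
removed quarter-circle: A = −¼π·45² = -1590.43, centroid at (19.10, 120.90).
ΣA = 23609.57 mm²
ΣAx̄ = (25200.00)(90.00) + (-1590.43)(19.10) = 2237625.00 mm³
ΣAȳ = (25200.00)(70.00) + (-1590.43)(120.90) = 1571714.62 mm³
x̄ = 2237625.00 / 23609.57 = 94.78 mm
ȳ = 1571714.62 / 23609.57 = 66.57 mm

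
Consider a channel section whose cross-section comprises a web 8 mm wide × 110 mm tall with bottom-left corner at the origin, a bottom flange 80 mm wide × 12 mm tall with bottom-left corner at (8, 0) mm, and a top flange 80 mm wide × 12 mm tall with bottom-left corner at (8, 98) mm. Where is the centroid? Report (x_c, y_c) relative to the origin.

x_c = 34.17 mm, y_c = 55.00 mm

Part | A | x̄ᵢ | ȳᵢ | A·x̄ᵢ | A·ȳᵢ
web | 880.00 | 4.00 | 55.00 | 3520.00 | 48400.00
bottom flange | 960.00 | 48.00 | 6.00 | 46080.00 | 5760.00
top flange | 960.00 | 48.00 | 104.00 | 46080.00 | 99840.00
Σ | 2800.00 |  |  | 95680.00 | 154000.00
x_c = 95680.00 / 2800.00 = 34.17 mm
y_c = 154000.00 / 2800.00 = 55.00 mm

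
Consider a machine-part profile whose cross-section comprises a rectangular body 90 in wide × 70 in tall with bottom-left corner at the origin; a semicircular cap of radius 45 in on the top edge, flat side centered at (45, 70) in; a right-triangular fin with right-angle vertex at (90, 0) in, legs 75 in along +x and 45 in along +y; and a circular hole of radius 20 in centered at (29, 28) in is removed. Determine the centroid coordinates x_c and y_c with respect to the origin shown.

x_c = 58.95 in, y_c = 49.84 in

Part | A | x̄ᵢ | ȳᵢ | A·x̄ᵢ | A·ȳᵢ
rectangular body | 6300.00 | 45.00 | 35.00 | 283500.00 | 220500.00
semicircular top | 3180.86 | 45.00 | 89.10 | 143138.82 | 283410.38
triangular fin | 1687.50 | 115.00 | 15.00 | 194062.50 | 25312.50
hole | -1256.64 | 29.00 | 28.00 | -36442.47 | -35185.84
Σ | 9911.73 |  |  | 584258.84 | 494037.04
x_c = 584258.84 / 9911.73 = 58.95 in
y_c = 494037.04 / 9911.73 = 49.84 in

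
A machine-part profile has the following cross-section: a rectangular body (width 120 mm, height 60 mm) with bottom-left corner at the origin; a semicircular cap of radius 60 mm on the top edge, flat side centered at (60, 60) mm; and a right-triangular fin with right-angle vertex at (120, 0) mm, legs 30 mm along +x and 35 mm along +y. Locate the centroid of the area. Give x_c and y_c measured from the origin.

x_c = 62.75 mm, y_c = 52.72 mm

rectangular body: A = 120 × 60 = 7200.00, centroid at (60.00, 30.00).
semicircular top: A = ½π·60² = 5654.87, centroid at (60.00, 85.46).
triangular fin: A = ½·30·35 = 525.00, centroid at (130.00, 11.67).
ΣA = 13379.87 mm², ΣAx_c = 839542.01 mm³, ΣAy_c = 705417.01 mm³.
x_c = 839542.01/13379.87 = 62.75 mm; y_c = 705417.01/13379.87 = 52.72 mm.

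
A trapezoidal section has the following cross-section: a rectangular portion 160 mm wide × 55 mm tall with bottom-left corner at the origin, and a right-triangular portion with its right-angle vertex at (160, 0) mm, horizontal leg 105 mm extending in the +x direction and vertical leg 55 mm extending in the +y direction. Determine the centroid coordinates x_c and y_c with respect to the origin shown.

x_c = 108.41 mm, y_c = 25.24 mm

rectangular portion: A = 160 × 55 = 8800.00, centroid at (80.00, 27.50).
triangular portion: A = ½·105·55 = 2887.50, centroid at (195.00, 18.33).
ΣA = 11687.50 mm²
ΣAx_c = (8800.00)(80.00) + (2887.50)(195.00) = 1267062.50 mm³
ΣAy_c = (8800.00)(27.50) + (2887.50)(18.33) = 294937.50 mm³
x_c = 1267062.50 / 11687.50 = 108.41 mm
y_c = 294937.50 / 11687.50 = 25.24 mm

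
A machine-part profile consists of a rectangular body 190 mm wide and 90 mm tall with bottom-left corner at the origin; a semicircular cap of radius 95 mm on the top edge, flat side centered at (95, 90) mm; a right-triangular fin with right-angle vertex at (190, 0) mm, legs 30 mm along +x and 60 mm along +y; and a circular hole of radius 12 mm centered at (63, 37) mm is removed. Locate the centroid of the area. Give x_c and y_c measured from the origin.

rectangular body: A = 190 × 90 = 17100.00, centroid at (95.00, 45.00).
semicircular top: A = ½π·95² = 14176.44, centroid at (95.00, 130.32).
triangular fin: A = ½·30·60 = 900.00, centroid at (200.00, 20.00).
hole: A = −π·12² = -452.39, centroid at (63.00, 37.00).
ΣA = 31724.05 mm²
ΣAx_c = (17100.00)(95.00) + (14176.44)(95.00) + (900.00)(200.00) + (-452.39)(63.00) = 3122760.97 mm³
ΣAy_c = (17100.00)(45.00) + (14176.44)(130.32) + (900.00)(20.00) + (-452.39)(37.00) = 2618224.24 mm³
x_c = 3122760.97 / 31724.05 = 98.44 mm
y_c = 2618224.24 / 31724.05 = 82.53 mm

x_c = 98.44 mm, y_c = 82.53 mm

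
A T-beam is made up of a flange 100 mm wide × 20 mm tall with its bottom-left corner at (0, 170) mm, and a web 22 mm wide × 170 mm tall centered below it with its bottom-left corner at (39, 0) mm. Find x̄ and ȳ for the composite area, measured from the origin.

x̄ = 50.00 mm, ȳ = 118.10 mm

Part | A | x̄ᵢ | ȳᵢ | A·x̄ᵢ | A·ȳᵢ
web | 3740.00 | 50.00 | 85.00 | 187000.00 | 317900.00
flange | 2000.00 | 50.00 | 180.00 | 100000.00 | 360000.00
Σ | 5740.00 |  |  | 287000.00 | 677900.00
x̄ = 287000.00 / 5740.00 = 50.00 mm
ȳ = 677900.00 / 5740.00 = 118.10 mm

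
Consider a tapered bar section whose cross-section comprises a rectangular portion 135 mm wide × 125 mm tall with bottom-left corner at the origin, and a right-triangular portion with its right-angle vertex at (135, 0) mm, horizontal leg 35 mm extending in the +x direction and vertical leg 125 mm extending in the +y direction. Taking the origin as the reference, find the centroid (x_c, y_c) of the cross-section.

Part | A | x̄ᵢ | ȳᵢ | A·x̄ᵢ | A·ȳᵢ
rectangular portion | 16875.00 | 67.50 | 62.50 | 1139062.50 | 1054687.50
triangular portion | 2187.50 | 146.67 | 41.67 | 320833.33 | 91145.83
Σ | 19062.50 |  |  | 1459895.83 | 1145833.33
x_c = 1459895.83 / 19062.50 = 76.58 mm
y_c = 1145833.33 / 19062.50 = 60.11 mm

x_c = 76.58 mm, y_c = 60.11 mm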